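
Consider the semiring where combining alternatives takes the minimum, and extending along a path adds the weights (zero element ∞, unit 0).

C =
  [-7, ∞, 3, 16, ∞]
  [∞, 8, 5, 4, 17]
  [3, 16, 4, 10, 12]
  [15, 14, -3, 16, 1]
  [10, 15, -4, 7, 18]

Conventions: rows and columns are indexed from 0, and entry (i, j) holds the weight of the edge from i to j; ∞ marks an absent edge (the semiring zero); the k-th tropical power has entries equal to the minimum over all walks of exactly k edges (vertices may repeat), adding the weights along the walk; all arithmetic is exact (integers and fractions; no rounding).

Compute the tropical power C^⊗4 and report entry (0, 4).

C^⊗2:
  [-14, 19, -4, 9, 15]
  [8, 16, 1, 12, 5]
  [-4, 20, 6, 14, 11]
  [0, 13, -3, 7, 9]
  [-1, 12, 0, 6, 8]
C^⊗3:
  [-21, 12, -11, 2, 8]
  [1, 17, 1, 11, 13]
  [-11, 22, -1, 12, 15]
  [-7, 13, 1, 7, 8]
  [-8, 16, 2, 10, 7]
C^⊗4:
  [-28, 5, -18, -5, 1]
  [-6, 17, 4, 11, 12]
  [-18, 15, -8, 5, 11]
  [-14, 17, -4, 9, 8]
  [-15, 18, -5, 8, 11]
Key observation: the optimum is the walk 0->0->0->2->4, with weight (-7) + (-7) + 3 + 12 = 1.
Optimal value attained by: walk 0->0->0->2->4.
Answer: (C^⊗4)[0][4] = 1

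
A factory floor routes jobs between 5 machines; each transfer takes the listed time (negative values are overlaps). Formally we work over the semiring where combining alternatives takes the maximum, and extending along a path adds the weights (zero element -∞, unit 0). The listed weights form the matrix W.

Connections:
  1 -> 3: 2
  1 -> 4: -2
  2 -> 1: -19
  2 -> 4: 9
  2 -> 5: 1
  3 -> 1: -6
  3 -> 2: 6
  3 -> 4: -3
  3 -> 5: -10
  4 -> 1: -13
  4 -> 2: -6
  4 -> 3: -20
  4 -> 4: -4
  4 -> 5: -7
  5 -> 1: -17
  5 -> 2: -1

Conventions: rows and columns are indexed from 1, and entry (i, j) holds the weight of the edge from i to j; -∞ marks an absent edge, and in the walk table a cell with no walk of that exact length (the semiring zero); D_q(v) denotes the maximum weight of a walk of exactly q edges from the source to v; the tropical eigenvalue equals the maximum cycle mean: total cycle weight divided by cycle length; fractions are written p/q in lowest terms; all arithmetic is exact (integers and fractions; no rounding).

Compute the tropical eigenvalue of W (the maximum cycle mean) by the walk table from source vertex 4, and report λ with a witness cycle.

q=0: [-∞, -∞, -∞, 0, -∞]
q=1: [-13, -6, -20, -4, -7]
q=2: [-17, -8, -11, 3, -5]
q=3: [-10, -3, -15, 1, -4]
q=4: [-12, -5, -8, 6, -2]
q=5: [-7, 0, -10, 4, -1]
Optimal cycle mean attained by: cycle 2->4->2, total 9 + (-6), length 2.
Answer: λ = 3/2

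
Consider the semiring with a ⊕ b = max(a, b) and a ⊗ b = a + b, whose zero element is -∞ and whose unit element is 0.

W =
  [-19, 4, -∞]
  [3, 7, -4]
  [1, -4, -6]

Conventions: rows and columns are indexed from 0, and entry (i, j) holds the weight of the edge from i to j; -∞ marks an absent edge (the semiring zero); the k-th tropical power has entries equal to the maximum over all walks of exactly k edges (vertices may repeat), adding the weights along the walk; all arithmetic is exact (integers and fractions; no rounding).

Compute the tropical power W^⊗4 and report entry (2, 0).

W^⊗2:
  [7, 11, 0]
  [10, 14, 3]
  [-1, 5, -8]
W^⊗3:
  [14, 18, 7]
  [17, 21, 10]
  [8, 12, 1]
W^⊗4:
  [21, 25, 14]
  [24, 28, 17]
  [15, 19, 8]
Key observation: the optimum is the walk 2->0->1->1->0, with weight 1 + 4 + 7 + 3 = 15.
Optimal value attained by: walk 2->0->1->1->0.
Answer: (W^⊗4)[2][0] = 15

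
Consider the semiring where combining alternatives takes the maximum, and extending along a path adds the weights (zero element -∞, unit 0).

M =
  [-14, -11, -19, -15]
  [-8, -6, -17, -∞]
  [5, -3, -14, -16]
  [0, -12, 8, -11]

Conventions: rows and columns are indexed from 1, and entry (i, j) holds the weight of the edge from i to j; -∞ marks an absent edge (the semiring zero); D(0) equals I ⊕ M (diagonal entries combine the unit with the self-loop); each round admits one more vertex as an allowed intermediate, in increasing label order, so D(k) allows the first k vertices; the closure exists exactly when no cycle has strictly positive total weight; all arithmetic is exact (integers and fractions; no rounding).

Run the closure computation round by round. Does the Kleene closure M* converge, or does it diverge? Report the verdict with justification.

D(0):
  [0, -11, -19, -15]
  [-8, 0, -17, -∞]
  [5, -3, 0, -16]
  [0, -12, 8, 0]
D(1):
  [0, -11, -19, -15]
  [-8, 0, -17, -23]
  [5, -3, 0, -10]
  [0, -11, 8, 0]
D(2):
  [0, -11, -19, -15]
  [-8, 0, -17, -23]
  [5, -3, 0, -10]
  [0, -11, 8, 0]
D(3):
  [0, -11, -19, -15]
  [-8, 0, -17, -23]
  [5, -3, 0, -10]
  [13, 5, 8, 0]
D(4):
  [0, -10, -7, -15]
  [-8, 0, -15, -23]
  [5, -3, 0, -10]
  [13, 5, 8, 0]
Key observation: every diagonal entry stays at the unit through all rounds, so no improving cycle exists.
Answer: CONVERGES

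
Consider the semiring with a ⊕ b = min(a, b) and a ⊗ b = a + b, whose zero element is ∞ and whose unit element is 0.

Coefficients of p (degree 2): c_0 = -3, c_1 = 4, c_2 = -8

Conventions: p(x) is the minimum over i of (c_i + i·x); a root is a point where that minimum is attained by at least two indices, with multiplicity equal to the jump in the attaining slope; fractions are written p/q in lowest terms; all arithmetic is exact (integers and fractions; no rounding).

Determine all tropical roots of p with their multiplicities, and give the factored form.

hull edge (i=0, c=-3) to (i=2, c=-8): slope -5/2, span 2
Factored form: p(x) = -8 ⊗ (x ⊕ 5/2) ⊗ (x ⊕ 5/2)
Answer: roots = 5/2 (mult 2)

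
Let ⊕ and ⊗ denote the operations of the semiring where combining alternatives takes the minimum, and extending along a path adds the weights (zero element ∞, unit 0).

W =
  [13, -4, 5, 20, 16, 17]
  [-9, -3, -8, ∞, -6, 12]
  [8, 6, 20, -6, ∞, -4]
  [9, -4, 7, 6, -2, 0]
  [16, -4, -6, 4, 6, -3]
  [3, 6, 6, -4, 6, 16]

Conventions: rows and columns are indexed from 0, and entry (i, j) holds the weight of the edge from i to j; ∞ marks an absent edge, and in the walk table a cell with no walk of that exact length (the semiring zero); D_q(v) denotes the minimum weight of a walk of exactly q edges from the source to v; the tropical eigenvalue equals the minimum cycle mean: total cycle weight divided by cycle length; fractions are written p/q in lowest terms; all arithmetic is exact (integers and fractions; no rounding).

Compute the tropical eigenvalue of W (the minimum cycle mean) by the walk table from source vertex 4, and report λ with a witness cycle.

q=0: [∞, ∞, ∞, ∞, 0, ∞]
q=1: [16, -4, -6, 4, 6, -3]
q=2: [-13, -7, -12, -12, -10, -10]
q=3: [-16, -17, -16, -18, -14, -16]
q=4: [-26, -22, -25, -22, -23, -20]
q=5: [-31, -30, -30, -31, -28, -29]
q=6: [-39, -35, -38, -36, -36, -34]
Optimal cycle mean attained by: cycle 0->1->0, total (-4) + (-9), length 2.
Answer: λ = -13/2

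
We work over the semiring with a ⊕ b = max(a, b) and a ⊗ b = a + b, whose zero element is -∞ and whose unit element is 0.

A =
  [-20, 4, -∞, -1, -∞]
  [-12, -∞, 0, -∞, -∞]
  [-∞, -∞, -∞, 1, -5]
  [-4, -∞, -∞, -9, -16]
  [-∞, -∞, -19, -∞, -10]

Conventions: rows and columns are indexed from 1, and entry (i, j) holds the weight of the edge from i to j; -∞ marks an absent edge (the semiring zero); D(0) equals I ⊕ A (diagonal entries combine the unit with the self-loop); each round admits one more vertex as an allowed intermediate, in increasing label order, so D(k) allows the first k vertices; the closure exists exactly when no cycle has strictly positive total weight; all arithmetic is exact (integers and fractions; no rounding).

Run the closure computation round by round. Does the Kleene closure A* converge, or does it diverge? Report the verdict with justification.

D(0):
  [0, 4, -∞, -1, -∞]
  [-12, 0, 0, -∞, -∞]
  [-∞, -∞, 0, 1, -5]
  [-4, -∞, -∞, 0, -16]
  [-∞, -∞, -19, -∞, 0]
D(1):
  [0, 4, -∞, -1, -∞]
  [-12, 0, 0, -13, -∞]
  [-∞, -∞, 0, 1, -5]
  [-4, 0, -∞, 0, -16]
  [-∞, -∞, -19, -∞, 0]
D(2):
  [0, 4, 4, -1, -∞]
  [-12, 0, 0, -13, -∞]
  [-∞, -∞, 0, 1, -5]
  [-4, 0, 0, 0, -16]
  [-∞, -∞, -19, -∞, 0]
Detection: at round 3, diagonal entry (4, 4) turns strictly positive.
Key observation: the cycle 4->1->2->3->4 has total weight (-4) + 4 + 0 + 1, which is strictly positive.
Answer: DIVERGES — positive cycle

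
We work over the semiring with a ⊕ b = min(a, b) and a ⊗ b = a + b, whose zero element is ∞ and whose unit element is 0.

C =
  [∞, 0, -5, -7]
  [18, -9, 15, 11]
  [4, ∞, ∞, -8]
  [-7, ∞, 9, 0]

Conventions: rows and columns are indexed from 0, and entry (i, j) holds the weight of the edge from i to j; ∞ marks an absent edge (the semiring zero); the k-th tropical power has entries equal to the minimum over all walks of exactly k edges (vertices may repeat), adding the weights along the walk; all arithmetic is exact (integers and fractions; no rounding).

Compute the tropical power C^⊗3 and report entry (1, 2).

C^⊗2:
  [-14, -9, 2, -13]
  [4, -18, 6, 2]
  [-15, 4, -1, -8]
  [-7, -7, -12, -14]
C^⊗3:
  [-20, -18, -19, -21]
  [-5, -27, -3, -7]
  [-15, -15, -20, -22]
  [-21, -16, -12, -20]
Key observation: the optimum is the walk 1->1->1->2, with weight (-9) + (-9) + 15 = -3.
Optimal value attained by: walk 1->1->1->2.
Answer: (C^⊗3)[1][2] = -3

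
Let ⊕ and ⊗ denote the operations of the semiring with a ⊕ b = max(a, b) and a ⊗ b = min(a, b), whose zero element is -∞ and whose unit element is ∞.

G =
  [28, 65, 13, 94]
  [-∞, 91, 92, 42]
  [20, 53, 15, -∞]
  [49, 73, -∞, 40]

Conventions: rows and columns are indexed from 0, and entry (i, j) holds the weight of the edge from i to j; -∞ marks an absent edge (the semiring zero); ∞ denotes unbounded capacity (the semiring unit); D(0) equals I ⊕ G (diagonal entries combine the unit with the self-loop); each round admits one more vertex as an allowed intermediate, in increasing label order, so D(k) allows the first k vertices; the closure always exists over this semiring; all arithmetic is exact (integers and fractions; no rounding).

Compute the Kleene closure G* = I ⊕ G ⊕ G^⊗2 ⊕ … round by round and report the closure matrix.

D(0):
  [∞, 65, 13, 94]
  [-∞, ∞, 92, 42]
  [20, 53, ∞, -∞]
  [49, 73, -∞, ∞]
D(1):
  [∞, 65, 13, 94]
  [-∞, ∞, 92, 42]
  [20, 53, ∞, 20]
  [49, 73, 13, ∞]
D(2):
  [∞, 65, 65, 94]
  [-∞, ∞, 92, 42]
  [20, 53, ∞, 42]
  [49, 73, 73, ∞]
D(3):
  [∞, 65, 65, 94]
  [20, ∞, 92, 42]
  [20, 53, ∞, 42]
  [49, 73, 73, ∞]
D(4):
  [∞, 73, 73, 94]
  [42, ∞, 92, 42]
  [42, 53, ∞, 42]
  [49, 73, 73, ∞]
Answer: G* = [[∞, 73, 73, 94], [42, ∞, 92, 42], [42, 53, ∞, 42], [49, 73, 73, ∞]]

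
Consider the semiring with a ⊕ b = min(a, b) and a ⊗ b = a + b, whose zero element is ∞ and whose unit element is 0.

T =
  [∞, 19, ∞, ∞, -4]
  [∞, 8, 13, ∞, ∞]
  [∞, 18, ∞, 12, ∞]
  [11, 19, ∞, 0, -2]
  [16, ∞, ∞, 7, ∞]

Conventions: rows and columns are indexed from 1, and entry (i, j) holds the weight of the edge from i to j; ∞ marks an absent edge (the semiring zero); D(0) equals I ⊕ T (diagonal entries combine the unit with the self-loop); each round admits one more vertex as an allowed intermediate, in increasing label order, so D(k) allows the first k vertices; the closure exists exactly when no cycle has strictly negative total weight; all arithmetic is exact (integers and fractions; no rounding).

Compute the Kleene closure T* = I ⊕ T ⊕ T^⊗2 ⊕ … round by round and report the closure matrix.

D(0):
  [0, 19, ∞, ∞, -4]
  [∞, 0, 13, ∞, ∞]
  [∞, 18, 0, 12, ∞]
  [11, 19, ∞, 0, -2]
  [16, ∞, ∞, 7, 0]
D(1):
  [0, 19, ∞, ∞, -4]
  [∞, 0, 13, ∞, ∞]
  [∞, 18, 0, 12, ∞]
  [11, 19, ∞, 0, -2]
  [16, 35, ∞, 7, 0]
D(2):
  [0, 19, 32, ∞, -4]
  [∞, 0, 13, ∞, ∞]
  [∞, 18, 0, 12, ∞]
  [11, 19, 32, 0, -2]
  [16, 35, 48, 7, 0]
D(3):
  [0, 19, 32, 44, -4]
  [∞, 0, 13, 25, ∞]
  [∞, 18, 0, 12, ∞]
  [11, 19, 32, 0, -2]
  [16, 35, 48, 7, 0]
D(4):
  [0, 19, 32, 44, -4]
  [36, 0, 13, 25, 23]
  [23, 18, 0, 12, 10]
  [11, 19, 32, 0, -2]
  [16, 26, 39, 7, 0]
D(5):
  [0, 19, 32, 3, -4]
  [36, 0, 13, 25, 23]
  [23, 18, 0, 12, 10]
  [11, 19, 32, 0, -2]
  [16, 26, 39, 7, 0]
Answer: T* = [[0, 19, 32, 3, -4], [36, 0, 13, 25, 23], [23, 18, 0, 12, 10], [11, 19, 32, 0, -2], [16, 26, 39, 7, 0]]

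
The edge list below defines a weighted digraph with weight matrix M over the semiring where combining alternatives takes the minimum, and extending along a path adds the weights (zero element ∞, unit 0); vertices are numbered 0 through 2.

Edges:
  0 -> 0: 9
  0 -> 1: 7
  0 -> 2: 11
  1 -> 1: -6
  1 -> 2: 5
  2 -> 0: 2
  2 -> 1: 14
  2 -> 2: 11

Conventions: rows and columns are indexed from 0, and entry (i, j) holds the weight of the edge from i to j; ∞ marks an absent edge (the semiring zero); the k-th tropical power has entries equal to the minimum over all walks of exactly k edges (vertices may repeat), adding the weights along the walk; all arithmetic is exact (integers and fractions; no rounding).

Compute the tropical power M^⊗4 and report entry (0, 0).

M^⊗2:
  [13, 1, 12]
  [7, -12, -1]
  [11, 8, 13]
M^⊗3:
  [14, -5, 6]
  [1, -18, -7]
  [15, 2, 13]
M^⊗4:
  [8, -11, 0]
  [-5, -24, -13]
  [15, -4, 7]
Key observation: the optimum is the walk 0->1->1->2->0, with weight 7 + (-6) + 5 + 2 = 8.
Optimal value attained by: walk 0->1->1->2->0.
Answer: (M^⊗4)[0][0] = 8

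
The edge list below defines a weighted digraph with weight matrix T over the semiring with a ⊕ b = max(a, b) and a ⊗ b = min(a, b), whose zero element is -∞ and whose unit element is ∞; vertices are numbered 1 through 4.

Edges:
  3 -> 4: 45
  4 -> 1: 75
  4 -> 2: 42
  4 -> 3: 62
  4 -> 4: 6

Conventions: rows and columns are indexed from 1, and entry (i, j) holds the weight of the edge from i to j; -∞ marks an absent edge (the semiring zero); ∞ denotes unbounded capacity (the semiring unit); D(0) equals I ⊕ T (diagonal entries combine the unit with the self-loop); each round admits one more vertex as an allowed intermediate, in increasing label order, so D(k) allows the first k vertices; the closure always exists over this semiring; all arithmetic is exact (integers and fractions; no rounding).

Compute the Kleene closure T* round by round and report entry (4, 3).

D(0):
  [∞, -∞, -∞, -∞]
  [-∞, ∞, -∞, -∞]
  [-∞, -∞, ∞, 45]
  [75, 42, 62, ∞]
D(1):
  [∞, -∞, -∞, -∞]
  [-∞, ∞, -∞, -∞]
  [-∞, -∞, ∞, 45]
  [75, 42, 62, ∞]
D(2):
  [∞, -∞, -∞, -∞]
  [-∞, ∞, -∞, -∞]
  [-∞, -∞, ∞, 45]
  [75, 42, 62, ∞]
D(3):
  [∞, -∞, -∞, -∞]
  [-∞, ∞, -∞, -∞]
  [-∞, -∞, ∞, 45]
  [75, 42, 62, ∞]
D(4):
  [∞, -∞, -∞, -∞]
  [-∞, ∞, -∞, -∞]
  [45, 42, ∞, 45]
  [75, 42, 62, ∞]
Answer: T*[4][3] = 62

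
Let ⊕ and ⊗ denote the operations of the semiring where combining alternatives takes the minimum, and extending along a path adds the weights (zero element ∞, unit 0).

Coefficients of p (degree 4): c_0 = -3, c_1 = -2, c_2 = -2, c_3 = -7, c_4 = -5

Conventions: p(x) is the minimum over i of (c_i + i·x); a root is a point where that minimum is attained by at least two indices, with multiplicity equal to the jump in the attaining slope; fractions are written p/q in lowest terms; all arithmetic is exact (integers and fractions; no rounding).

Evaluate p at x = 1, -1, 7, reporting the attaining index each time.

p(1) = min(-3+0·1=-3, -2+1·1=-1, -2+2·1=0, -7+3·1=-4, -5+4·1=-1) = -4 (attained by i=3)
p(-1) = min(-3+0·(-1)=-3, -2+1·(-1)=-3, -2+2·(-1)=-4, -7+3·(-1)=-10, -5+4·(-1)=-9) = -10 (attained by i=3)
p(7) = min(-3+0·7=-3, -2+1·7=5, -2+2·7=12, -7+3·7=14, -5+4·7=23) = -3 (attained by i=0)
Answer: p(1) = -4; p(-1) = -10; p(7) = -3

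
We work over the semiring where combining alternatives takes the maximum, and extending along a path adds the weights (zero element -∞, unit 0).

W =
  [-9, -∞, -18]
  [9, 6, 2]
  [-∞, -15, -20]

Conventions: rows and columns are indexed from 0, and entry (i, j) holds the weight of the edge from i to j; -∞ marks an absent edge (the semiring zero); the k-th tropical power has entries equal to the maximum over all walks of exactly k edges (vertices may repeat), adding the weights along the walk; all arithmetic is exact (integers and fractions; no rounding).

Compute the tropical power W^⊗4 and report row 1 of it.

W^⊗2:
  [-18, -33, -27]
  [15, 12, 8]
  [-6, -9, -13]
W^⊗3:
  [-24, -27, -31]
  [21, 18, 14]
  [0, -3, -7]
W^⊗4:
  [-18, -21, -25]
  [27, 24, 20]
  [6, 3, -1]
Answer: row 1 of W^⊗4 = [27, 24, 20]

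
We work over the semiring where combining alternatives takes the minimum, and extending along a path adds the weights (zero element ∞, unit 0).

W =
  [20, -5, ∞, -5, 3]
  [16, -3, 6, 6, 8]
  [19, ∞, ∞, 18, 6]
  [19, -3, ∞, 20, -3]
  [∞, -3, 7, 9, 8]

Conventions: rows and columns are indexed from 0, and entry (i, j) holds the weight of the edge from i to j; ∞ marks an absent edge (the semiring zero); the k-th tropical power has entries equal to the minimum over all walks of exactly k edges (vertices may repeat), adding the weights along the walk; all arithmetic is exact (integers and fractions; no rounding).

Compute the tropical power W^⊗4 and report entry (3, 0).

W^⊗2:
  [11, -8, 1, 1, -8]
  [13, -6, 3, 3, 3]
  [37, 3, 13, 14, 14]
  [13, -6, 3, 3, 5]
  [13, -6, 3, 3, 5]
W^⊗3:
  [8, -11, -2, -2, -2]
  [10, -9, 0, 0, 0]
  [19, 0, 9, 9, 11]
  [10, -9, 0, 0, 0]
  [10, -9, 0, 0, 0]
W^⊗4:
  [5, -14, -5, -5, -5]
  [7, -12, -3, -3, -3]
  [16, -3, 6, 6, 6]
  [7, -12, -3, -3, -3]
  [7, -12, -3, -3, -3]
Key observation: the optimum is the walk 3->1->1->1->0, with weight (-3) + (-3) + (-3) + 16 = 7.
Optimal value attained by: walk 3->1->1->1->0.
Answer: (W^⊗4)[3][0] = 7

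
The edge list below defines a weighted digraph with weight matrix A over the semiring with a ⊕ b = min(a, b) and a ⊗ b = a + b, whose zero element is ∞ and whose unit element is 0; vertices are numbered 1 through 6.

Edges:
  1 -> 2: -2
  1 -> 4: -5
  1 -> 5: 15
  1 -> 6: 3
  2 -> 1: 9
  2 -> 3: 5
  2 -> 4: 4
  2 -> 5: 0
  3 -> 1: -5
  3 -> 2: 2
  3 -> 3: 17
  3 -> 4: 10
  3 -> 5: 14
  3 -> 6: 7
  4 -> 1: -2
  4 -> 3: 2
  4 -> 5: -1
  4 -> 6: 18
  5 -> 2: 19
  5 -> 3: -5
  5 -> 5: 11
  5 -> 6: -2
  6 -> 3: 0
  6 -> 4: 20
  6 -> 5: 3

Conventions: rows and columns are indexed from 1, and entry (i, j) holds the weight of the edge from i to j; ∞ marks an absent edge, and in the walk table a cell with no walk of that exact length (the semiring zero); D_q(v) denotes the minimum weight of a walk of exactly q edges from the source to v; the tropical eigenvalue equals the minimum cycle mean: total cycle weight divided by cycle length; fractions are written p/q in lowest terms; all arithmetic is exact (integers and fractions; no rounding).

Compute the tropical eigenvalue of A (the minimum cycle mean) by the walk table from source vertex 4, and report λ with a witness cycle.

q=0: [∞, ∞, ∞, 0, ∞, ∞]
q=1: [-2, ∞, 2, ∞, -1, 18]
q=2: [-3, -4, -6, -7, 10, -3]
q=3: [-11, -5, -5, -8, -8, 0]
q=4: [-10, -13, -13, -16, -9, -10]
q=5: [-18, -12, -14, -15, -17, -11]
q=6: [-19, -20, -22, -23, -16, -19]
Optimal cycle mean attained by: cycle 1->4->5->3->1, total (-5) + (-1) + (-5) + (-5), length 4.
Answer: λ = -4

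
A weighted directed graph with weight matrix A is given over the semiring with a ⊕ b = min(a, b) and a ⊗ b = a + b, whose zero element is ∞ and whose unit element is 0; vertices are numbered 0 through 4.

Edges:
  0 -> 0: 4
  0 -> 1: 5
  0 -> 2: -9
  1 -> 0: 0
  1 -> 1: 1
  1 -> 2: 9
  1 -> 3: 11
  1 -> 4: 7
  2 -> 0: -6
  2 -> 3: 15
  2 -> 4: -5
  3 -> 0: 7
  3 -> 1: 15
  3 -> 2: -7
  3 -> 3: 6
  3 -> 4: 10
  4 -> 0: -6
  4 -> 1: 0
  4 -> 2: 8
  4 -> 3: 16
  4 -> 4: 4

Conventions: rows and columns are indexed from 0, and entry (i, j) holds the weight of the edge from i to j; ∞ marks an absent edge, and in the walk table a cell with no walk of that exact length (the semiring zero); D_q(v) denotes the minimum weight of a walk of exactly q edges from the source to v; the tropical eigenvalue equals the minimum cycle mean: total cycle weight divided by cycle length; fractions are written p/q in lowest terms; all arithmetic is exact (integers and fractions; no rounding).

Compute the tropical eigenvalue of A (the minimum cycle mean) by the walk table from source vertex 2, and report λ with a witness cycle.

q=0: [∞, ∞, 0, ∞, ∞]
q=1: [-6, ∞, ∞, 15, -5]
q=2: [-11, -5, -15, 11, -1]
q=3: [-21, -6, -20, 0, -20]
q=4: [-26, -20, -30, -5, -25]
q=5: [-36, -25, -35, -15, -35]
Optimal cycle mean attained by: cycle 0->2->0, total (-9) + (-6), length 2.
Answer: λ = -15/2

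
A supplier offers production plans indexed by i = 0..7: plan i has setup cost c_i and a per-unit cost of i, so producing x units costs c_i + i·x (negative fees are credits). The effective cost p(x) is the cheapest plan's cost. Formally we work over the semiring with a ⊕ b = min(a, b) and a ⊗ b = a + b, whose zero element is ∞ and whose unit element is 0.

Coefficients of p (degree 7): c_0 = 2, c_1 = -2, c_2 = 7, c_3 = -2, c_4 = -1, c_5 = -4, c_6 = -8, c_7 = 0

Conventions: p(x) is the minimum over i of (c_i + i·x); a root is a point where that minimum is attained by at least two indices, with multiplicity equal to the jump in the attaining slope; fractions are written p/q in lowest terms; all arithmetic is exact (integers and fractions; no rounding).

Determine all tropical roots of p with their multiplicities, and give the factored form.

hull edge (i=0, c=2) to (i=1, c=-2): slope -4, span 1
hull edge (i=1, c=-2) to (i=6, c=-8): slope -6/5, span 5
hull edge (i=6, c=-8) to (i=7, c=0): slope 8, span 1
Factored form: p(x) = 0 ⊗ (x ⊕ (-8)) ⊗ (x ⊕ 6/5) ⊗ (x ⊕ 6/5) ⊗ (x ⊕ 6/5) ⊗ (x ⊕ 6/5) ⊗ (x ⊕ 6/5) ⊗ (x ⊕ 4)
Answer: roots = -8 (mult 1), 6/5 (mult 5), 4 (mult 1)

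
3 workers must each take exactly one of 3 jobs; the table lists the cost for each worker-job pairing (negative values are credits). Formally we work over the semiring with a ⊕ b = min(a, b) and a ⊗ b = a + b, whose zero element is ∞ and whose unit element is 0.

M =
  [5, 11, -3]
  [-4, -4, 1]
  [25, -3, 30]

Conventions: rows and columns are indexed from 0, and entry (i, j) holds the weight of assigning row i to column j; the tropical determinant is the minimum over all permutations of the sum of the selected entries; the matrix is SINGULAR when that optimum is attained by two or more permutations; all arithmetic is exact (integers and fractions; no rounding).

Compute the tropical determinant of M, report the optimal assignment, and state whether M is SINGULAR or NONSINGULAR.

σ = (0, 1, 2): 5 + (-4) + 30 = 31
σ = (0, 2, 1): 5 + 1 + (-3) = 3
σ = (1, 0, 2): 11 + (-4) + 30 = 37
σ = (1, 2, 0): 11 + 1 + 25 = 37
σ = (2, 0, 1): (-3) + (-4) + (-3) = -10
σ = (2, 1, 0): (-3) + (-4) + 25 = 18
Optimal value attained by: σ = (2, 0, 1).
Answer: det⊕(M) = -10; verdict: NONSINGULAR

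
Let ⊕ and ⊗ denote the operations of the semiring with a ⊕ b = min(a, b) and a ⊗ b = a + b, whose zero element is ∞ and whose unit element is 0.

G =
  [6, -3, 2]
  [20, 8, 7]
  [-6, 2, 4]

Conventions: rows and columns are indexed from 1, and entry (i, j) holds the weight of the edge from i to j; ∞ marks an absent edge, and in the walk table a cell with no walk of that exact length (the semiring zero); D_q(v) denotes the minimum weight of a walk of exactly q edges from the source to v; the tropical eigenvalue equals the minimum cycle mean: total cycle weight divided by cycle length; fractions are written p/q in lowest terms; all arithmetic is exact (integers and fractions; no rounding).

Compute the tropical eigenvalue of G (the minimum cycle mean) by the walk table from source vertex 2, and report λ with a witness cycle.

q=0: [∞, 0, ∞]
q=1: [20, 8, 7]
q=2: [1, 9, 11]
q=3: [5, -2, 3]
Optimal cycle mean attained by: cycle 1->3->1, total 2 + (-6), length 2.
Answer: λ = -2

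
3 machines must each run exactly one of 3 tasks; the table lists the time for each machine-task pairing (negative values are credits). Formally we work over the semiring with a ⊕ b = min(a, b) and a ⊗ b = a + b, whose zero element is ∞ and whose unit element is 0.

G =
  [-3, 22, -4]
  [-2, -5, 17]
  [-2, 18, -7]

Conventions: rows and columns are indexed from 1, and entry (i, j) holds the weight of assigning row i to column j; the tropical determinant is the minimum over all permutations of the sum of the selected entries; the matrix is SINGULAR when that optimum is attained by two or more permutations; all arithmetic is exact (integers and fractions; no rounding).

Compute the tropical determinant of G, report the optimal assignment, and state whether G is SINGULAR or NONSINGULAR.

σ = (1, 2, 3): (-3) + (-5) + (-7) = -15
σ = (1, 3, 2): (-3) + 17 + 18 = 32
σ = (2, 1, 3): 22 + (-2) + (-7) = 13
σ = (2, 3, 1): 22 + 17 + (-2) = 37
σ = (3, 1, 2): (-4) + (-2) + 18 = 12
σ = (3, 2, 1): (-4) + (-5) + (-2) = -11
Optimal value attained by: σ = (1, 2, 3).
Answer: det⊕(G) = -15; verdict: NONSINGULAR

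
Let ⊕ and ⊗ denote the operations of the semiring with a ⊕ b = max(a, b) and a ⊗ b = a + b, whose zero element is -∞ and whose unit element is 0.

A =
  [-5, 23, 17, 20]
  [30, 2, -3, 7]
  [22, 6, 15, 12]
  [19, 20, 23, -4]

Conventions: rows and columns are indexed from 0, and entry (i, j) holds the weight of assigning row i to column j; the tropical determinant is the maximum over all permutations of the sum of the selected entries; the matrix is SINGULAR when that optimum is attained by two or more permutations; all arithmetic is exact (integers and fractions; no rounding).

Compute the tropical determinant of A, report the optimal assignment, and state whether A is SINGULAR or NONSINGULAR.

σ = (0, 1, 2, 3): (-5) + 2 + 15 + (-4) = 8
σ = (0, 1, 3, 2): (-5) + 2 + 12 + 23 = 32
σ = (0, 2, 1, 3): (-5) + (-3) + 6 + (-4) = -6
σ = (0, 2, 3, 1): (-5) + (-3) + 12 + 20 = 24
σ = (0, 3, 1, 2): (-5) + 7 + 6 + 23 = 31
σ = (0, 3, 2, 1): (-5) + 7 + 15 + 20 = 37
σ = (1, 0, 2, 3): 23 + 30 + 15 + (-4) = 64
σ = (1, 0, 3, 2): 23 + 30 + 12 + 23 = 88
σ = (1, 2, 0, 3): 23 + (-3) + 22 + (-4) = 38
σ = (1, 2, 3, 0): 23 + (-3) + 12 + 19 = 51
σ = (1, 3, 0, 2): 23 + 7 + 22 + 23 = 75
σ = (1, 3, 2, 0): 23 + 7 + 15 + 19 = 64
σ = (2, 0, 1, 3): 17 + 30 + 6 + (-4) = 49
σ = (2, 0, 3, 1): 17 + 30 + 12 + 20 = 79
σ = (2, 1, 0, 3): 17 + 2 + 22 + (-4) = 37
σ = (2, 1, 3, 0): 17 + 2 + 12 + 19 = 50
σ = (2, 3, 0, 1): 17 + 7 + 22 + 20 = 66
σ = (2, 3, 1, 0): 17 + 7 + 6 + 19 = 49
σ = (3, 0, 1, 2): 20 + 30 + 6 + 23 = 79
σ = (3, 0, 2, 1): 20 + 30 + 15 + 20 = 85
σ = (3, 1, 0, 2): 20 + 2 + 22 + 23 = 67
σ = (3, 1, 2, 0): 20 + 2 + 15 + 19 = 56
σ = (3, 2, 0, 1): 20 + (-3) + 22 + 20 = 59
σ = (3, 2, 1, 0): 20 + (-3) + 6 + 19 = 42
Optimal value attained by: σ = (1, 0, 3, 2).
Answer: det⊕(A) = 88; verdict: NONSINGULAR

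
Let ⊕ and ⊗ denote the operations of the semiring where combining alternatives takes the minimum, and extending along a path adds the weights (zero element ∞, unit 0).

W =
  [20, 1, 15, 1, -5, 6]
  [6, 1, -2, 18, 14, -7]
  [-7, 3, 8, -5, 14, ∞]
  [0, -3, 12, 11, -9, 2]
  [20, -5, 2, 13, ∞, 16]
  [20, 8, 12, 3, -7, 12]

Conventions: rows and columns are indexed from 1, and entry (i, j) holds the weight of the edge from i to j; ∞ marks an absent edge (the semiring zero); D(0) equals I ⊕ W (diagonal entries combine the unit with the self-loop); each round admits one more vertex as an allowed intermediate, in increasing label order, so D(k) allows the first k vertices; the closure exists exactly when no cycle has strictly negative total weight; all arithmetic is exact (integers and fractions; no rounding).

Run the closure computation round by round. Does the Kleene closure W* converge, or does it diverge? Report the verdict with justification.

D(0):
  [0, 1, 15, 1, -5, 6]
  [6, 0, -2, 18, 14, -7]
  [-7, 3, 0, -5, 14, ∞]
  [0, -3, 12, 0, -9, 2]
  [20, -5, 2, 13, 0, 16]
  [20, 8, 12, 3, -7, 0]
D(1):
  [0, 1, 15, 1, -5, 6]
  [6, 0, -2, 7, 1, -7]
  [-7, -6, 0, -6, -12, -1]
  [0, -3, 12, 0, -9, 2]
  [20, -5, 2, 13, 0, 16]
  [20, 8, 12, 3, -7, 0]
Detection: at round 2, diagonal entry (3, 3) turns strictly negative.
Key observation: the cycle 3->1->2->3 has total weight (-7) + 1 + (-2), which is strictly negative.
Answer: DIVERGES — negative cycle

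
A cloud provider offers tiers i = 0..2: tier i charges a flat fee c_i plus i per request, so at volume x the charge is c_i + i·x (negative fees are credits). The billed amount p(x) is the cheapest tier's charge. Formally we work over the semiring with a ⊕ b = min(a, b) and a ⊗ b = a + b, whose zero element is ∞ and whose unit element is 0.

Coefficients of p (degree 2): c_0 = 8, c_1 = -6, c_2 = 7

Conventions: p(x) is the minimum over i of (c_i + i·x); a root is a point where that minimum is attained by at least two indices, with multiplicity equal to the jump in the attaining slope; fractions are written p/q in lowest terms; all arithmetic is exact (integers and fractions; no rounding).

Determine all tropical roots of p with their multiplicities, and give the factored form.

hull edge (i=0, c=8) to (i=1, c=-6): slope -14, span 1
hull edge (i=1, c=-6) to (i=2, c=7): slope 13, span 1
Factored form: p(x) = 7 ⊗ (x ⊕ (-13)) ⊗ (x ⊕ 14)
Answer: roots = -13 (mult 1), 14 (mult 1)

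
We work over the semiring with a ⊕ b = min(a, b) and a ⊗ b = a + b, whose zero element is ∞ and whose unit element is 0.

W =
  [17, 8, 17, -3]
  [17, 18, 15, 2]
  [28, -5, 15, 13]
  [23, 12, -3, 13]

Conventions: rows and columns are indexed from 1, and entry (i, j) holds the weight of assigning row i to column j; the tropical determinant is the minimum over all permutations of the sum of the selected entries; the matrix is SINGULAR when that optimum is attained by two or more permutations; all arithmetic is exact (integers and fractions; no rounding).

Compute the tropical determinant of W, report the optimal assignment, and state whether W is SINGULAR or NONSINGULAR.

σ = (1, 2, 3, 4): 17 + 18 + 15 + 13 = 63
σ = (1, 2, 4, 3): 17 + 18 + 13 + (-3) = 45
σ = (1, 3, 2, 4): 17 + 15 + (-5) + 13 = 40
σ = (1, 3, 4, 2): 17 + 15 + 13 + 12 = 57
σ = (1, 4, 2, 3): 17 + 2 + (-5) + (-3) = 11
σ = (1, 4, 3, 2): 17 + 2 + 15 + 12 = 46
σ = (2, 1, 3, 4): 8 + 17 + 15 + 13 = 53
σ = (2, 1, 4, 3): 8 + 17 + 13 + (-3) = 35
σ = (2, 3, 1, 4): 8 + 15 + 28 + 13 = 64
σ = (2, 3, 4, 1): 8 + 15 + 13 + 23 = 59
σ = (2, 4, 1, 3): 8 + 2 + 28 + (-3) = 35
σ = (2, 4, 3, 1): 8 + 2 + 15 + 23 = 48
σ = (3, 1, 2, 4): 17 + 17 + (-5) + 13 = 42
σ = (3, 1, 4, 2): 17 + 17 + 13 + 12 = 59
σ = (3, 2, 1, 4): 17 + 18 + 28 + 13 = 76
σ = (3, 2, 4, 1): 17 + 18 + 13 + 23 = 71
σ = (3, 4, 1, 2): 17 + 2 + 28 + 12 = 59
σ = (3, 4, 2, 1): 17 + 2 + (-5) + 23 = 37
σ = (4, 1, 2, 3): (-3) + 17 + (-5) + (-3) = 6
σ = (4, 1, 3, 2): (-3) + 17 + 15 + 12 = 41
σ = (4, 2, 1, 3): (-3) + 18 + 28 + (-3) = 40
σ = (4, 2, 3, 1): (-3) + 18 + 15 + 23 = 53
σ = (4, 3, 1, 2): (-3) + 15 + 28 + 12 = 52
σ = (4, 3, 2, 1): (-3) + 15 + (-5) + 23 = 30
Optimal value attained by: σ = (4, 1, 2, 3).
Answer: det⊕(W) = 6; verdict: NONSINGULAR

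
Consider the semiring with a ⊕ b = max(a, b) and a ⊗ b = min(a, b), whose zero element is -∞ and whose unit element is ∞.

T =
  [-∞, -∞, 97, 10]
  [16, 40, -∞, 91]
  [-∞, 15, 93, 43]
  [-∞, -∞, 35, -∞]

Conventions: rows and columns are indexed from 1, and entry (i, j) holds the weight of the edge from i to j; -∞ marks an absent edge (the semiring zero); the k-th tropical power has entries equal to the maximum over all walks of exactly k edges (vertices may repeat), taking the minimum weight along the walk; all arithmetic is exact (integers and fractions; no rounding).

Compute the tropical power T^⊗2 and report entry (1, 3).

T^⊗2:
  [-∞, 15, 93, 43]
  [16, 40, 35, 40]
  [15, 15, 93, 43]
  [-∞, 15, 35, 35]
Key observation: the optimum is the walk 1->3->3, with weight 97 min 93 = 93.
Optimal value attained by: walk 1->3->3.
Answer: (T^⊗2)[1][3] = 93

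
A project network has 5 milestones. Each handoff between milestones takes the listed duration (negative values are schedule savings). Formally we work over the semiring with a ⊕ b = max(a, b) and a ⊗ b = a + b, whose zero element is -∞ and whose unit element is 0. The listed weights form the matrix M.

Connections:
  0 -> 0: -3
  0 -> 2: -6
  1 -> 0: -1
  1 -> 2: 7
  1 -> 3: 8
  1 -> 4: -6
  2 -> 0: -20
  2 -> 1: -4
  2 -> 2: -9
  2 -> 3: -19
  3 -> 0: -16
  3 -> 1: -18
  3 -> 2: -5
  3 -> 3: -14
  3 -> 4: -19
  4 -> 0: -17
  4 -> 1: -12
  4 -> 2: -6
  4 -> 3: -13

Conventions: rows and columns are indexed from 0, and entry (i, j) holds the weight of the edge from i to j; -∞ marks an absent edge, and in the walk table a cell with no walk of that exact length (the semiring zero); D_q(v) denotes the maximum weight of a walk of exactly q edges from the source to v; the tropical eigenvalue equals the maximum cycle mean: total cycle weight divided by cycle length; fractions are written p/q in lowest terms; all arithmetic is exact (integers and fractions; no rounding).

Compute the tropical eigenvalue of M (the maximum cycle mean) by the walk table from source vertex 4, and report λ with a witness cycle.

q=0: [-∞, -∞, -∞, -∞, 0]
q=1: [-17, -12, -6, -13, -∞]
q=2: [-13, -10, -5, -4, -18]
q=3: [-11, -9, -3, -2, -16]
q=4: [-10, -7, -2, -1, -15]
q=5: [-8, -6, 0, 1, -13]
Optimal cycle mean attained by: cycle 1->2->1, total 7 + (-4), length 2.
Answer: λ = 3/2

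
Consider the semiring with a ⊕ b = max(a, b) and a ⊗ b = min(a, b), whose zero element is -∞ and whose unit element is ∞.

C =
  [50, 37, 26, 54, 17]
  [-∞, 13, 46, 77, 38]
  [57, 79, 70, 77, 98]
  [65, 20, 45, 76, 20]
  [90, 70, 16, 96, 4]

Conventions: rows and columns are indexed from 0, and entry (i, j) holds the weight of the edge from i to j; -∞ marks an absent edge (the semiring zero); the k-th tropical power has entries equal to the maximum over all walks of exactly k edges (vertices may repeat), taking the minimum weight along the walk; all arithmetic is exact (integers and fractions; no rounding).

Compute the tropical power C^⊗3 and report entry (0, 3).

C^⊗2:
  [54, 37, 45, 54, 37]
  [65, 46, 46, 76, 46]
  [90, 70, 70, 96, 70]
  [65, 45, 45, 76, 45]
  [65, 37, 46, 76, 38]
C^⊗3:
  [54, 45, 45, 54, 45]
  [65, 46, 46, 76, 46]
  [70, 70, 70, 76, 70]
  [65, 45, 45, 76, 45]
  [65, 46, 46, 76, 46]
Key observation: the optimum is the walk 0->3->3->3, with weight 54 min 76 min 76 = 54.
Optimal value attained by: walk 0->3->3->3.
Answer: (C^⊗3)[0][3] = 54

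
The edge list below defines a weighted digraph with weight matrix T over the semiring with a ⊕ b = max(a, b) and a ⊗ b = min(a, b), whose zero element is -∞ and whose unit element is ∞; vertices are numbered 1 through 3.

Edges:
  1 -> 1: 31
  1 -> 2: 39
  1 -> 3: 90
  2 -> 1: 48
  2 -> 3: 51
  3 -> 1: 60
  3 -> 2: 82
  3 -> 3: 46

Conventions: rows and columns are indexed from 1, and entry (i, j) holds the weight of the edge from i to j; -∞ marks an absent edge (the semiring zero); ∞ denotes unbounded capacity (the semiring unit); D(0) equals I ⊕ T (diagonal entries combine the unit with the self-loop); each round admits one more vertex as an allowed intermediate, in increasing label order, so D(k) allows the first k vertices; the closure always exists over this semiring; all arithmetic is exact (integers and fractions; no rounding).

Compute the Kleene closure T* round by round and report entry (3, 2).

D(0):
  [∞, 39, 90]
  [48, ∞, 51]
  [60, 82, ∞]
D(1):
  [∞, 39, 90]
  [48, ∞, 51]
  [60, 82, ∞]
D(2):
  [∞, 39, 90]
  [48, ∞, 51]
  [60, 82, ∞]
D(3):
  [∞, 82, 90]
  [51, ∞, 51]
  [60, 82, ∞]
Answer: T*[3][2] = 82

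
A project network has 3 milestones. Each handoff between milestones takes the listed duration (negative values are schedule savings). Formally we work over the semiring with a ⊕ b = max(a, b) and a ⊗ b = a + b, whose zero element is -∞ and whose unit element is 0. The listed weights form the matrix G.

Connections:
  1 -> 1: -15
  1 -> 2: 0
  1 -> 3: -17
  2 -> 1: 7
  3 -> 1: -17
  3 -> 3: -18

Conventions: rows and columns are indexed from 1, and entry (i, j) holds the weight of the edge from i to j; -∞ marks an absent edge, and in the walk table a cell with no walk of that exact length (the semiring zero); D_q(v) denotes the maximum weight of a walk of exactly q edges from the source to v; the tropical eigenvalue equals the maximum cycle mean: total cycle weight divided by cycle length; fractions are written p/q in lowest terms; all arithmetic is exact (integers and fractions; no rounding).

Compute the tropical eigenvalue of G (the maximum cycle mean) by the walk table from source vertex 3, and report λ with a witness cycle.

q=0: [-∞, -∞, 0]
q=1: [-17, -∞, -18]
q=2: [-32, -17, -34]
q=3: [-10, -32, -49]
Optimal cycle mean attained by: cycle 1->2->1, total 0 + 7, length 2.
Answer: λ = 7/2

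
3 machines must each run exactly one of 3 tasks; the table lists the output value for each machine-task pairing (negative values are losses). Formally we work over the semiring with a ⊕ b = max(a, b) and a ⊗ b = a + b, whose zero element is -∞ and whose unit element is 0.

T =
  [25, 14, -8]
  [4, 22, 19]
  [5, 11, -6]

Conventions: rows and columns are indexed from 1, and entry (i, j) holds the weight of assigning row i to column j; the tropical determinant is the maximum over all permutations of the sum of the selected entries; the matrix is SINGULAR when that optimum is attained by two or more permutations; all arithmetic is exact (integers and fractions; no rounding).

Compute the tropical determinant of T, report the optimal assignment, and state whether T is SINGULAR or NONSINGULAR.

σ = (1, 2, 3): 25 + 22 + (-6) = 41
σ = (1, 3, 2): 25 + 19 + 11 = 55
σ = (2, 1, 3): 14 + 4 + (-6) = 12
σ = (2, 3, 1): 14 + 19 + 5 = 38
σ = (3, 1, 2): (-8) + 4 + 11 = 7
σ = (3, 2, 1): (-8) + 22 + 5 = 19
Optimal value attained by: σ = (1, 3, 2).
Answer: det⊕(T) = 55; verdict: NONSINGULAR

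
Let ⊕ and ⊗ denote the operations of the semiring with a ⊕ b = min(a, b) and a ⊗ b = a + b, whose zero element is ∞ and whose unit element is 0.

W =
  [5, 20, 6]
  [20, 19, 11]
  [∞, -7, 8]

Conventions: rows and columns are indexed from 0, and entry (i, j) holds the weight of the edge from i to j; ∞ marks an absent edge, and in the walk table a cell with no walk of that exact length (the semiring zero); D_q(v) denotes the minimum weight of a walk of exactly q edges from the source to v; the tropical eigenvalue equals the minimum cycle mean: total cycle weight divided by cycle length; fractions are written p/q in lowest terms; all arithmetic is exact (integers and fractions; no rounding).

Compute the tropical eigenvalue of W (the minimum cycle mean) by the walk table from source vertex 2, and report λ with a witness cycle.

q=0: [∞, ∞, 0]
q=1: [∞, -7, 8]
q=2: [13, 1, 4]
q=3: [18, -3, 12]
Optimal cycle mean attained by: cycle 1->2->1, total 11 + (-7), length 2.
Answer: λ = 2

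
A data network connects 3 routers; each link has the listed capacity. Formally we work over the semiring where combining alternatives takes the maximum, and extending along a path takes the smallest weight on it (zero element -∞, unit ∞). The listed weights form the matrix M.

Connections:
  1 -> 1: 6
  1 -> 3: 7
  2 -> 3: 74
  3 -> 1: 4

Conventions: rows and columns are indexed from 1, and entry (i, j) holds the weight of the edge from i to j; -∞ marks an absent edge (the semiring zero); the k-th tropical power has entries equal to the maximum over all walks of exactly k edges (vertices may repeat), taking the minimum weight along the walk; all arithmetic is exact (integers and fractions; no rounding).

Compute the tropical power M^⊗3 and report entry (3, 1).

M^⊗2:
  [6, -∞, 6]
  [4, -∞, -∞]
  [4, -∞, 4]
M^⊗3:
  [6, -∞, 6]
  [4, -∞, 4]
  [4, -∞, 4]
Key observation: the optimum is the walk 3->1->1->1, with weight 4 min 6 min 6 = 4.
Optimal value attained by: walk 3->1->1->1.
Answer: (M^⊗3)[3][1] = 4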